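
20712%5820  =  3252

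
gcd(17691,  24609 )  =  3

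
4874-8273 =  - 3399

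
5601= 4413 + 1188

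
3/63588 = 1/21196  =  0.00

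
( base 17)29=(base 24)1j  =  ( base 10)43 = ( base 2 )101011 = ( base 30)1D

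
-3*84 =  - 252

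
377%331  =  46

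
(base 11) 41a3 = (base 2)1010110110110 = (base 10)5558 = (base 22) bae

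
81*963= 78003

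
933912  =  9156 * 102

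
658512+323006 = 981518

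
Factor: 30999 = 3^1*10333^1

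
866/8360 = 433/4180 = 0.10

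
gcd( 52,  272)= 4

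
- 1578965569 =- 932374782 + - 646590787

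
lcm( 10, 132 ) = 660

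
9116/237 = 38 + 110/237 = 38.46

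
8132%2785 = 2562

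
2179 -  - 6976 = 9155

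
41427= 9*4603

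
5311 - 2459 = 2852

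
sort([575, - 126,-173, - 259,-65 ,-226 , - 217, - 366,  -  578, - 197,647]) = [- 578, - 366,  -  259, - 226, - 217, - 197, - 173, - 126, - 65,575,647] 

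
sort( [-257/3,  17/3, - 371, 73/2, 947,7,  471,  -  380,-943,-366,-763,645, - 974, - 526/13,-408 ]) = [ - 974 ,- 943 ,-763,-408,-380,  -  371 , - 366,-257/3, - 526/13, 17/3,  7,73/2, 471, 645, 947]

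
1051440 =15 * 70096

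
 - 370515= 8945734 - 9316249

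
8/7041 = 8/7041 =0.00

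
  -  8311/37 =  - 225+ 14/37=   - 224.62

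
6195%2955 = 285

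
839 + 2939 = 3778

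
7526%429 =233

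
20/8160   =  1/408 = 0.00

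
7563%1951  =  1710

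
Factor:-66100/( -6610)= 10 = 2^1 * 5^1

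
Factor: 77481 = 3^2 * 8609^1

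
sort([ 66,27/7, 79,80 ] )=[ 27/7,66,79,80] 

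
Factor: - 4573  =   - 17^1 * 269^1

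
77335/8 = 9666+ 7/8 = 9666.88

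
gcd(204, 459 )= 51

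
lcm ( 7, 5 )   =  35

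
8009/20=400+9/20=400.45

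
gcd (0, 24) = 24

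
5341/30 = 5341/30 = 178.03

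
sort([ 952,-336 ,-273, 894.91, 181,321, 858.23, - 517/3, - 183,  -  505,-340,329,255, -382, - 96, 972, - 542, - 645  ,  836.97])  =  [ - 645,-542,  -  505,- 382, - 340, - 336 ,-273,-183,-517/3, - 96, 181,255, 321, 329, 836.97,  858.23, 894.91,952 , 972 ] 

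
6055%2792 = 471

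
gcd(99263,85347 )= 1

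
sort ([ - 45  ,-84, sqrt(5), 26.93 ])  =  [ - 84,-45, sqrt( 5),26.93]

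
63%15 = 3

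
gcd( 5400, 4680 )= 360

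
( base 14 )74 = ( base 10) 102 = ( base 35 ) 2W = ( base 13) 7B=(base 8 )146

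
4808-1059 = 3749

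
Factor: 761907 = 3^1*253969^1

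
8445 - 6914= 1531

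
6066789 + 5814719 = 11881508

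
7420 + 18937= 26357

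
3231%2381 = 850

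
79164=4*19791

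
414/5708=207/2854 = 0.07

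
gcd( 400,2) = 2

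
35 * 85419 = 2989665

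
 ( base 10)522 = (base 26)K2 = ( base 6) 2230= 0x20A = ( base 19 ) 189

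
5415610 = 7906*685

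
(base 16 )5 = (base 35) 5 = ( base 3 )12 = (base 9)5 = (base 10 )5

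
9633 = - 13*(  -  741 )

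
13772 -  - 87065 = 100837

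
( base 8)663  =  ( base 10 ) 435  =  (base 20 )11F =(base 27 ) G3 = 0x1B3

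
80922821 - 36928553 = 43994268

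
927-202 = 725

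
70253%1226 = 371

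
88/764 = 22/191 = 0.12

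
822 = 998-176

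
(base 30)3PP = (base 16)d93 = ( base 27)4kj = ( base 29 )43O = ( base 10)3475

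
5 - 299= -294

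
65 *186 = 12090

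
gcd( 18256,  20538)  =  2282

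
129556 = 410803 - 281247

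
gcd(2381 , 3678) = 1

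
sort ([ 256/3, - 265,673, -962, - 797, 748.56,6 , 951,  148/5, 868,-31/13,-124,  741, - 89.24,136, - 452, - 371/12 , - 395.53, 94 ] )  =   [ - 962,-797,-452  , - 395.53,-265, - 124, - 89.24, - 371/12, - 31/13,6,148/5,256/3,94, 136,673,741,748.56,868,951 ]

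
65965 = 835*79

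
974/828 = 487/414  =  1.18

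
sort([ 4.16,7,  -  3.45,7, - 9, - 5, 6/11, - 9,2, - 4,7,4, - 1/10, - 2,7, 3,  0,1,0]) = [ - 9, - 9, - 5,-4,-3.45,-2, - 1/10, 0,0, 6/11, 1 , 2,3,4,4.16,  7, 7, 7,7] 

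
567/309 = 1  +  86/103 = 1.83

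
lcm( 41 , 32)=1312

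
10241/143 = 931/13 = 71.62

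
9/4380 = 3/1460  =  0.00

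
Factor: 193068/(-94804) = -3^2 * 31^1*137^(-1 ) = - 279/137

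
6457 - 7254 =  - 797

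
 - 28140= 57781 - 85921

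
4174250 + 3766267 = 7940517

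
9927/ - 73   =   - 9927/73 = - 135.99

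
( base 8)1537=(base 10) 863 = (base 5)11423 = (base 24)1BN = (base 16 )35F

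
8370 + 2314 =10684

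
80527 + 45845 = 126372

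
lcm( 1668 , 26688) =26688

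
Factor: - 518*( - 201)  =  2^1*3^1*7^1*37^1*67^1 =104118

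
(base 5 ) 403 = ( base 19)58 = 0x67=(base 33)34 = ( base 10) 103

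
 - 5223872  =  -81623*64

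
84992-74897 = 10095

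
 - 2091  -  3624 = - 5715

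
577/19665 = 577/19665 = 0.03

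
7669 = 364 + 7305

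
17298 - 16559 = 739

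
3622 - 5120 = - 1498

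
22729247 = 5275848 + 17453399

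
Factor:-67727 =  - 11^1*47^1*131^1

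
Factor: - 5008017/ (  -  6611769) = 1669339/2203923 = 3^(-1)*7^1 * 163^( - 1 )*4507^(-1)*238477^1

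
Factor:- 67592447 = - 13^1 * 857^1*6067^1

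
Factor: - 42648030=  - 2^1*3^2*5^1*473867^1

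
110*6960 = 765600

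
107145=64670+42475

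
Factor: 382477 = 71^1*5387^1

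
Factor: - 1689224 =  - 2^3 * 211153^1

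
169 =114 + 55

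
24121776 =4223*5712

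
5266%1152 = 658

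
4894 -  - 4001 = 8895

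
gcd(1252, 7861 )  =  1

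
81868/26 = 3148 +10/13=3148.77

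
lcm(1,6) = 6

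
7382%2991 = 1400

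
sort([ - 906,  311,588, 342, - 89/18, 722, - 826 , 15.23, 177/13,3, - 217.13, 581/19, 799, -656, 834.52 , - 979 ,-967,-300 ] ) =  [ - 979, - 967, - 906, - 826,- 656  , - 300, - 217.13,  -  89/18, 3,177/13, 15.23, 581/19 , 311, 342, 588,722,799,834.52]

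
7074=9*786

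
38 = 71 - 33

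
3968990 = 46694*85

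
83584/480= 174+2/15 = 174.13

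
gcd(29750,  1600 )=50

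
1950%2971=1950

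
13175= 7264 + 5911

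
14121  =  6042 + 8079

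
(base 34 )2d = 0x51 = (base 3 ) 10000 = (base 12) 69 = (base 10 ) 81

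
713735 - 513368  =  200367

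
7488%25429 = 7488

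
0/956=0 = 0.00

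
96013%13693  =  162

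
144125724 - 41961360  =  102164364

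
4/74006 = 2/37003= 0.00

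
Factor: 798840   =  2^3*3^2 * 5^1 *7^1*317^1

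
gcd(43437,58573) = 1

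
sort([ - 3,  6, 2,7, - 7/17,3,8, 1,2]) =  [-3, - 7/17, 1,2,2, 3,  6,7,  8 ] 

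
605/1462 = 605/1462 = 0.41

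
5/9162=5/9162 =0.00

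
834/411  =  278/137 = 2.03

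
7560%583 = 564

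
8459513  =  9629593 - 1170080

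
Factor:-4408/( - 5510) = 2^2*5^( - 1) = 4/5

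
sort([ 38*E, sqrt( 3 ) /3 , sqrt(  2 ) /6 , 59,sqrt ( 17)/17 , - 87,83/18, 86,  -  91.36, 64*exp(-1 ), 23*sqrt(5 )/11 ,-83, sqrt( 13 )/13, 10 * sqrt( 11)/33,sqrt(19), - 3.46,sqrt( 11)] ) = [-91.36, - 87,-83, - 3.46, sqrt(2)/6, sqrt (17 )/17, sqrt( 13 ) /13 , sqrt( 3 )/3 , 10 * sqrt( 11) /33,sqrt( 11),  sqrt( 19),83/18,23 * sqrt( 5 )/11,64*exp(-1 ), 59,86,  38*E] 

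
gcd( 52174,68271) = 1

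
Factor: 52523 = 53^1*991^1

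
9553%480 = 433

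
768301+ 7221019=7989320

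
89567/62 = 89567/62=1444.63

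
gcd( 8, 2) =2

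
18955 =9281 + 9674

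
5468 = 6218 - 750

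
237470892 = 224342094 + 13128798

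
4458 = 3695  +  763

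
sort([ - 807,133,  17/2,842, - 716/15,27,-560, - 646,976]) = [ - 807, - 646, - 560,  -  716/15 , 17/2, 27,133 , 842,976]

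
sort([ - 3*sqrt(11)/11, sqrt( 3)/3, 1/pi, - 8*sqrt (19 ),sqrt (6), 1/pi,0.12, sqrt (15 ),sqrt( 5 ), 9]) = [- 8*sqrt( 19), - 3*sqrt(11) /11,0.12,1/pi, 1/pi,sqrt( 3 ) /3,sqrt( 5), sqrt(6 ), sqrt(15 ), 9 ]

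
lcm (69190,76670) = 2836790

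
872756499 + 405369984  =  1278126483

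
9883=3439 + 6444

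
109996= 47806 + 62190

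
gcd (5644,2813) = 1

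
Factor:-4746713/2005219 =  - 19^1 * 43^(-1 )*46633^( -1 )*249827^1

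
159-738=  - 579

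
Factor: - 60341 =- 83^1 * 727^1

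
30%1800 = 30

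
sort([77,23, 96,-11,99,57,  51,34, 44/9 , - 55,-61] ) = [ - 61, - 55, - 11, 44/9,  23,34, 51, 57,77,  96,  99 ]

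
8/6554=4/3277  =  0.00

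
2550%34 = 0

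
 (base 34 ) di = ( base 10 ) 460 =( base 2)111001100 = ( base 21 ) 10J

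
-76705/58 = -1323 + 1/2 = -1322.50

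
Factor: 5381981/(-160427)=-11^1*137^( - 1 )*673^1 * 727^1*1171^( - 1 ) 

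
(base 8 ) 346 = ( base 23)a0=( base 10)230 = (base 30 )7k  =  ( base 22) AA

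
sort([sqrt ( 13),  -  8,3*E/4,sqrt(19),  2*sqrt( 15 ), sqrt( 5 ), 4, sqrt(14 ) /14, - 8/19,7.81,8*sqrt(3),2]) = [ - 8, - 8/19, sqrt(14 )/14,2, 3*E/4,  sqrt (5 ),sqrt(13),4,sqrt(19 ), 2*sqrt( 15),7.81,8*sqrt( 3 )]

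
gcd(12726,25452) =12726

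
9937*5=49685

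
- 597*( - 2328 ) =1389816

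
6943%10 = 3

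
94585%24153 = 22126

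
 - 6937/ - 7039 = 6937/7039 = 0.99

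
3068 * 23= 70564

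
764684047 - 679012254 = 85671793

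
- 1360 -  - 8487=7127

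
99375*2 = 198750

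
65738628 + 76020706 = 141759334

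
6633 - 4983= 1650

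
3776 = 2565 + 1211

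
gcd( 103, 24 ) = 1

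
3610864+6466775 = 10077639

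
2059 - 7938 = - 5879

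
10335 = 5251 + 5084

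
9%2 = 1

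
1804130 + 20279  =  1824409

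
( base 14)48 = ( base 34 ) 1u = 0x40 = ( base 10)64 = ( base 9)71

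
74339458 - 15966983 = 58372475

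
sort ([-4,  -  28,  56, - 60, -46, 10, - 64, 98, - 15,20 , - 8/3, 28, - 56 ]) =[-64, -60,-56, - 46,-28,-15,-4, - 8/3, 10 , 20,  28 , 56,98 ]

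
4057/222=4057/222 = 18.27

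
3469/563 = 3469/563 = 6.16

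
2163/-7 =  - 309 + 0/1 = - 309.00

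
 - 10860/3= - 3620  =  - 3620.00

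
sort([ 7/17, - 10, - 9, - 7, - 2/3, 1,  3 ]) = [  -  10, - 9 , - 7,-2/3,7/17  ,  1,3]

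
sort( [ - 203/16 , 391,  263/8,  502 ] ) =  [  -  203/16 , 263/8 , 391,502 ] 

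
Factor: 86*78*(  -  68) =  - 2^4*3^1*13^1*17^1*43^1 = -456144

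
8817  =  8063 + 754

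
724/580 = 181/145 = 1.25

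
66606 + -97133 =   -  30527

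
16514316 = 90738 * 182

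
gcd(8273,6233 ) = 1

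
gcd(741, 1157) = 13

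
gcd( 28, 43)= 1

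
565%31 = 7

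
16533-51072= - 34539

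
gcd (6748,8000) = 4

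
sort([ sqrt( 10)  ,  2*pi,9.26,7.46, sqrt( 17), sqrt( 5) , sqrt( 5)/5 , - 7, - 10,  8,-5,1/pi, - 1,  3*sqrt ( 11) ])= [ - 10, - 7 , - 5,  -  1,  1/pi, sqrt( 5)/5, sqrt(5 ),sqrt( 10 ),sqrt (17 ), 2*pi,  7.46,8,9.26 , 3*sqrt( 11 ) ]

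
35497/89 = 398 + 75/89  =  398.84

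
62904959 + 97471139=160376098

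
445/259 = 445/259 = 1.72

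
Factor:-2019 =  - 3^1*673^1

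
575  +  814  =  1389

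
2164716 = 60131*36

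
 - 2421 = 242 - 2663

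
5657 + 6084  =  11741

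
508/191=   2+126/191 = 2.66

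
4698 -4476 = 222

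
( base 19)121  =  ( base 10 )400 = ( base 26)fa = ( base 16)190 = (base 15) 1ba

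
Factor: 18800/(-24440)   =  -10/13 = - 2^1 * 5^1 * 13^( - 1) 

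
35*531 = 18585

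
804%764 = 40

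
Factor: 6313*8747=59^1 *107^1*8747^1 =55219811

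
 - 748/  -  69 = 748/69 = 10.84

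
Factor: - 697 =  - 17^1*41^1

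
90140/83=1086+2/83=1086.02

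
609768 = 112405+497363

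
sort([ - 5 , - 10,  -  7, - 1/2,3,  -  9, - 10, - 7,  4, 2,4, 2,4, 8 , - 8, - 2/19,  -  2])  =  [-10, - 10,  -  9,  -  8, - 7, - 7,- 5,- 2, - 1/2 , - 2/19,  2,2,3,  4, 4,4, 8]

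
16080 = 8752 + 7328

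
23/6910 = 23/6910=0.00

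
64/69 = 64/69 =0.93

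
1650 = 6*275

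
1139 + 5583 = 6722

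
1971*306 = 603126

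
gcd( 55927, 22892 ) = 1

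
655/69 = 655/69 = 9.49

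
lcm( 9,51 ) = 153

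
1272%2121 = 1272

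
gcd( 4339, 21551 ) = 1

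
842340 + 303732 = 1146072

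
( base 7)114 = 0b111100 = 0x3C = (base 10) 60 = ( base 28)24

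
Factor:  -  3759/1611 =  - 3^( - 1 ) * 7^1 = - 7/3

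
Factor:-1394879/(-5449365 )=3^( - 2 )*5^(-1 )*83^( - 1 )*821^1*1459^( - 1)*1699^1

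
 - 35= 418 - 453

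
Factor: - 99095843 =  - 7^1*11^1 * 1286959^1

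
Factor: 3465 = 3^2*5^1 * 7^1*11^1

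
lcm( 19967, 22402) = 918482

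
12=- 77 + 89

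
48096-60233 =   -  12137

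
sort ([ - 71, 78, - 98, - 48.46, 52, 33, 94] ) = [-98, - 71, - 48.46,33,52,78,94]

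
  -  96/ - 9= 10 + 2/3= 10.67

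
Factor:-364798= - 2^1*7^1 * 71^1*367^1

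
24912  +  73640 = 98552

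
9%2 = 1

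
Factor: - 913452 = -2^2*3^1*163^1*467^1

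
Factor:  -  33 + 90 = 57 = 3^1*19^1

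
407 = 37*11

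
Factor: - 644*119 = -2^2*7^2*17^1*23^1 = - 76636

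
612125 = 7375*83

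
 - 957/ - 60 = 15+19/20 =15.95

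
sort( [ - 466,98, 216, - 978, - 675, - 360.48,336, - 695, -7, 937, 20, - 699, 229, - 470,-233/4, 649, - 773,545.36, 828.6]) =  [ - 978, - 773,  -  699, - 695,-675,  -  470,- 466, - 360.48, - 233/4, - 7 , 20,98, 216, 229,336 , 545.36,649,828.6, 937]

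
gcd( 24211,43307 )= 341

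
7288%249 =67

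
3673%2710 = 963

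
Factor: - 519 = -3^1*173^1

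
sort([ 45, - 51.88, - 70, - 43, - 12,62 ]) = [ - 70,-51.88, - 43, - 12,45,62] 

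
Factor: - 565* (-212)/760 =5989/38 = 2^( - 1)*19^(  -  1)*53^1*113^1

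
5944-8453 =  - 2509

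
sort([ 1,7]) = [1, 7 ] 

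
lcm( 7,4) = 28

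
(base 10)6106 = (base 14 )2322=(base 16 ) 17da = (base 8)13732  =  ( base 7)23542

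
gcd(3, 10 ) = 1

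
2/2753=2/2753 = 0.00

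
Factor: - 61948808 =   -  2^3*251^1*30851^1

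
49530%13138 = 10116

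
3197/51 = 62 + 35/51 =62.69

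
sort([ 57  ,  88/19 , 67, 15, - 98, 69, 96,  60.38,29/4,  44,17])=[-98 , 88/19, 29/4,  15, 17, 44,57 , 60.38,  67, 69,96]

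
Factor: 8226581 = 11^1*747871^1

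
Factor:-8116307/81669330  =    -  2^ (-1) * 3^(- 3 )*5^ (-1)*131^( - 1)*2309^(-1 )*8116307^1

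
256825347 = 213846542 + 42978805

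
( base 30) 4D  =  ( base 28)4l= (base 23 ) 5I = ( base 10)133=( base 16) 85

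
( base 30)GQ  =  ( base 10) 506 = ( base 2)111111010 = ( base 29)HD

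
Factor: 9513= 3^2 * 7^1*151^1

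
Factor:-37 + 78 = 41^1 = 41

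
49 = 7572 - 7523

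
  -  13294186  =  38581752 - 51875938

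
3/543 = 1/181= 0.01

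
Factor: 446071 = 307^1 * 1453^1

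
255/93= 2+ 23/31=2.74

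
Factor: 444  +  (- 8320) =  - 2^2  *  11^1*179^1 = - 7876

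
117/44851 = 117/44851 = 0.00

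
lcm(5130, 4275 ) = 25650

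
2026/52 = 38 + 25/26 = 38.96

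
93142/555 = 93142/555 = 167.82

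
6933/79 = 6933/79 = 87.76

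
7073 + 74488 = 81561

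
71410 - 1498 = 69912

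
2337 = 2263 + 74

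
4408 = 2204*2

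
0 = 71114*0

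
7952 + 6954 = 14906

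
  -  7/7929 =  - 7/7929 = -0.00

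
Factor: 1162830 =2^1 *3^1*5^1* 83^1*467^1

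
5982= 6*997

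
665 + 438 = 1103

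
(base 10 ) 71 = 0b1000111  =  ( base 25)2L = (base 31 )29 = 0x47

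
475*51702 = 24558450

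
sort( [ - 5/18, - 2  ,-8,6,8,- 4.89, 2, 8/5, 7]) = [ - 8, - 4.89, - 2, - 5/18,8/5,2,6, 7,8 ] 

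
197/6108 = 197/6108 = 0.03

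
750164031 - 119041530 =631122501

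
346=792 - 446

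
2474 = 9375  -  6901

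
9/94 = 9/94 =0.10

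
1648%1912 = 1648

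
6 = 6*1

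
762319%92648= 21135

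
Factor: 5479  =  5479^1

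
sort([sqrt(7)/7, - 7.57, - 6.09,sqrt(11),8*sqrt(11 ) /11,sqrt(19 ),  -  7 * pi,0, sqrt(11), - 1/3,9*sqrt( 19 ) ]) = [ - 7*pi, - 7.57, - 6.09, - 1/3, 0,sqrt(7 )/7, 8*sqrt( 11) /11,sqrt(11),sqrt(11),sqrt(19),9 *sqrt (19)]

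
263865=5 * 52773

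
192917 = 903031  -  710114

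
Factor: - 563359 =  - 563359^1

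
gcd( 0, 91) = 91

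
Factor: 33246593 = 33246593^1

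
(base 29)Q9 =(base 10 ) 763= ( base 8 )1373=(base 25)15d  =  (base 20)1I3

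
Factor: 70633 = 23^1*37^1 * 83^1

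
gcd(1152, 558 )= 18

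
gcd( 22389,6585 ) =1317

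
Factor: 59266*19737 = 2^1*3^3 * 17^1*43^1*29633^1 = 1169733042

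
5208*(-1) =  - 5208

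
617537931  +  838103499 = 1455641430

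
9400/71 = 132 + 28/71= 132.39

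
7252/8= 1813/2 = 906.50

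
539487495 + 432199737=971687232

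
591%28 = 3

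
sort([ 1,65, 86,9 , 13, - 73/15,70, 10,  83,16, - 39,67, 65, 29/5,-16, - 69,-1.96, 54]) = [-69, - 39,- 16 ,-73/15, - 1.96,1,29/5,9,10, 13 , 16,54,65, 65,67, 70,83,86]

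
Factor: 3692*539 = 2^2*7^2*11^1*13^1*71^1 = 1989988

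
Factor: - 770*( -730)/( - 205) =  - 2^2*5^1*7^1*11^1*41^( - 1 )*73^1 = -  112420/41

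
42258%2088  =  498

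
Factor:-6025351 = -6025351^1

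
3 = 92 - 89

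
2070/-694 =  -3+ 6/347 = -  2.98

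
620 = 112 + 508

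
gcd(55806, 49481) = 1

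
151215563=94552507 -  - 56663056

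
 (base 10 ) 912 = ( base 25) 1BC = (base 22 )1ja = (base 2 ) 1110010000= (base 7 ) 2442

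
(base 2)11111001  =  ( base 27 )96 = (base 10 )249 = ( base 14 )13b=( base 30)89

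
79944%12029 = 7770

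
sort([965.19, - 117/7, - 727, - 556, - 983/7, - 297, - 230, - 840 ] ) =[ - 840, - 727, - 556 , - 297, - 230, - 983/7, - 117/7,965.19 ] 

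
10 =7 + 3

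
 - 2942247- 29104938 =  - 32047185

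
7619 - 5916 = 1703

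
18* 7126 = 128268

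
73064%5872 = 2600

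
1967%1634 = 333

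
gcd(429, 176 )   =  11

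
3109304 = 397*7832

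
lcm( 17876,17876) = 17876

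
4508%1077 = 200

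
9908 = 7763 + 2145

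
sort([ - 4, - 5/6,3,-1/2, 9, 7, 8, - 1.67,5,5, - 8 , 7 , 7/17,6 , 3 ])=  [-8, - 4, - 1.67, - 5/6, - 1/2, 7/17, 3,3, 5, 5,  6,7,7,8,  9]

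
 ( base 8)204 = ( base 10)132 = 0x84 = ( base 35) 3R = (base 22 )60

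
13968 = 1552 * 9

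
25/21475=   1/859 = 0.00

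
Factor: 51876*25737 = 2^2*3^3*11^1* 23^1*131^1 *373^1 = 1335132612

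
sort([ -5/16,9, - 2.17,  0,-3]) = [-3, - 2.17, - 5/16,0,9]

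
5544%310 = 274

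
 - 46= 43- 89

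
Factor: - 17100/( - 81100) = 3^2*19^1*811^( - 1 ) = 171/811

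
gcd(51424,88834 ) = 2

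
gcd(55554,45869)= 1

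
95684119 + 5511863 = 101195982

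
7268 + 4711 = 11979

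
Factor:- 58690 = -2^1 * 5^1*5869^1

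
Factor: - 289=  - 17^2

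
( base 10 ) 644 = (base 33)JH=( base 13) 3A7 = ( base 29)m6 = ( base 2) 1010000100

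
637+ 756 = 1393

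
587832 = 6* 97972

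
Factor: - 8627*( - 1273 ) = 19^1 * 67^1*8627^1  =  10982171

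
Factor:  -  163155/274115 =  - 447/751 = - 3^1*149^1*751^( - 1 )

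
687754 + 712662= 1400416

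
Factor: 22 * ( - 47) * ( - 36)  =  37224  =  2^3* 3^2 * 11^1 * 47^1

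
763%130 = 113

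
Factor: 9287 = 37^1*251^1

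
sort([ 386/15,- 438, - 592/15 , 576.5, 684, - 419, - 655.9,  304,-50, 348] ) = [- 655.9, - 438, - 419, - 50, - 592/15, 386/15, 304, 348,  576.5, 684 ] 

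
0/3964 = 0 = 0.00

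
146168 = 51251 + 94917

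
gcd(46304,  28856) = 8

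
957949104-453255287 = 504693817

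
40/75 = 8/15 = 0.53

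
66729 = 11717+55012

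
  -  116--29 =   -  87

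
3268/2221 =3268/2221 = 1.47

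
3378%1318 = 742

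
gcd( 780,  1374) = 6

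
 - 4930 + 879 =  - 4051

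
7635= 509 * 15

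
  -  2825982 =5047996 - 7873978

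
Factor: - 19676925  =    -  3^5*5^2*41^1*79^1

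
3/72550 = 3/72550 = 0.00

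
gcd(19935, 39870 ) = 19935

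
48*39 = 1872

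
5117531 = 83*61657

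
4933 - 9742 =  - 4809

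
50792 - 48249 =2543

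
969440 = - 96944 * (-10) 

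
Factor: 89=89^1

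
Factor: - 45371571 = - 3^1*7^1 * 23^1 * 93937^1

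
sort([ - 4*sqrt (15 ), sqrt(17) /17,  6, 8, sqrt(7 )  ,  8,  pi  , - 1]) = [ - 4 * sqrt( 15 ),-1 , sqrt( 17) /17, sqrt( 7 ),pi, 6,8, 8] 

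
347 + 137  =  484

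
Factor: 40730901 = 3^1*383^1*35449^1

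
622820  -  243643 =379177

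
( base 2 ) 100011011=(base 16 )11B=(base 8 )433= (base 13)18a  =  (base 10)283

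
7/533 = 7/533 = 0.01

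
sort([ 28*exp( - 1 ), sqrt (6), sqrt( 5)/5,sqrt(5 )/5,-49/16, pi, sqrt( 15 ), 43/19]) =[ - 49/16, sqrt( 5) /5,sqrt(5) /5,43/19,sqrt( 6), pi,sqrt(15), 28 * exp( -1 ) ]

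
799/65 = 799/65 = 12.29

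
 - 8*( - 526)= 4208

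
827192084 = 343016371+484175713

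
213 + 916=1129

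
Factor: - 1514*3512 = - 5317168 = - 2^4*439^1*757^1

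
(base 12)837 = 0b10010101011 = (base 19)35h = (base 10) 1195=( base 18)3c7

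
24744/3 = 8248 =8248.00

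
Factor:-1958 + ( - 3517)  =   - 5475 = - 3^1*5^2*73^1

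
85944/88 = 10743/11 = 976.64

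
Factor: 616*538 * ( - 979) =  - 2^4*7^1*11^2*89^1*269^1 = -324448432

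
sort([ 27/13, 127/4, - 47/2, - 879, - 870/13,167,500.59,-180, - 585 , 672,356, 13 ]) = [ - 879,  -  585,  -  180,-870/13, - 47/2, 27/13, 13, 127/4, 167,  356,  500.59,672 ]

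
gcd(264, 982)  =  2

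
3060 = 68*45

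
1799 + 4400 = 6199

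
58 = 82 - 24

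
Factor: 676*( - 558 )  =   - 2^3 * 3^2*13^2*31^1 =- 377208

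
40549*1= 40549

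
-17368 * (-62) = 1076816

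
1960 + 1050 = 3010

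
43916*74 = 3249784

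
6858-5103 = 1755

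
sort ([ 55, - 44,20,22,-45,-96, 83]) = [ - 96, -45,-44,20, 22,55,83] 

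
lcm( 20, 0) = 0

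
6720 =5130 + 1590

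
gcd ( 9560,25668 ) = 4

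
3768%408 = 96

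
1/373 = 1/373 = 0.00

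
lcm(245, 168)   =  5880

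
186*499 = 92814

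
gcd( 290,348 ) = 58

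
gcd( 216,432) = 216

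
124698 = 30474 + 94224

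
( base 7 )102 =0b110011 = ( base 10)51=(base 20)2B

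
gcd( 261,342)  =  9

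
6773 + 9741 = 16514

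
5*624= 3120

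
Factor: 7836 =2^2*3^1*653^1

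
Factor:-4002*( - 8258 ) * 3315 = 2^2 * 3^2*5^1 * 13^1*17^1* 23^1*29^1*4129^1= 109555830540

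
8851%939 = 400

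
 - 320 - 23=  - 343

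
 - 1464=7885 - 9349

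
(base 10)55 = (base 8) 67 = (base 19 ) 2h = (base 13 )43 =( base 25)25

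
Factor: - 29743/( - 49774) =49/82 = 2^( -1 )*7^2*41^( - 1 )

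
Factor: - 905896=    - 2^3*17^1*6661^1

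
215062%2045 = 337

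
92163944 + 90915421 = 183079365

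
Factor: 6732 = 2^2*3^2*11^1  *  17^1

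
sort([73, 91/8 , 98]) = [91/8,73,98]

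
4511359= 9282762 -4771403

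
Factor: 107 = 107^1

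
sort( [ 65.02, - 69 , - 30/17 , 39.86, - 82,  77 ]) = [ - 82, - 69 ,-30/17,  39.86,65.02,77]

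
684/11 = 62+ 2/11 =62.18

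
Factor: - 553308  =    -  2^2*3^1*7^2 * 941^1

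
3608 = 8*451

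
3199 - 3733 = - 534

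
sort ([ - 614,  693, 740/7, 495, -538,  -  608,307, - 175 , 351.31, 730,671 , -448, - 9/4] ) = [ - 614, - 608, - 538,  -  448, - 175 , - 9/4 , 740/7,307, 351.31,  495, 671, 693, 730 ] 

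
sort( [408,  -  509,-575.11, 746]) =[ - 575.11, - 509,408,746] 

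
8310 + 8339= 16649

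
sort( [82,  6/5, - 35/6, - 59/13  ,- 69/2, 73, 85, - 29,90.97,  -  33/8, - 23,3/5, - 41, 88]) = [-41, - 69/2, - 29,  -  23,- 35/6, - 59/13 , - 33/8, 3/5,6/5,73, 82,85,88,90.97]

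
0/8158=0=0.00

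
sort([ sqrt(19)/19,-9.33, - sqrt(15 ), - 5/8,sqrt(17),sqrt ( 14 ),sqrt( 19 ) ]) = [ - 9.33,-sqrt(15 ),-5/8, sqrt ( 19) /19,sqrt( 14),sqrt (17), sqrt(19)]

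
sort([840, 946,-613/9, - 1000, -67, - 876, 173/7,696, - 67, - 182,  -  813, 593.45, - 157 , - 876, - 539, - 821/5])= [ - 1000,  -  876,-876, - 813, - 539,-182, - 821/5, - 157,-613/9, - 67,- 67, 173/7, 593.45 , 696, 840, 946]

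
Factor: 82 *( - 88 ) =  - 2^4 * 11^1*41^1 = - 7216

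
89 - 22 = 67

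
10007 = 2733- - 7274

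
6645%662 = 25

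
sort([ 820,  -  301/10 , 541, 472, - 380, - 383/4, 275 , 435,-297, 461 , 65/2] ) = [ - 380,-297, - 383/4, - 301/10, 65/2 , 275, 435, 461, 472,  541,820]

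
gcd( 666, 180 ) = 18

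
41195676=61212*673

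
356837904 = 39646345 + 317191559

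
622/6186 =311/3093 = 0.10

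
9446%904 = 406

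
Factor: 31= 31^1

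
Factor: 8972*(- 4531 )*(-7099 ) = 2^2* 23^1*31^1*197^1*229^1*2243^1 = 288589485068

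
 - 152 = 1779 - 1931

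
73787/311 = 237 + 80/311=237.26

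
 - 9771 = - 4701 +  - 5070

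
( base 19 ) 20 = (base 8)46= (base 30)18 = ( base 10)38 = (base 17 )24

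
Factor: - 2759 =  - 31^1*89^1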